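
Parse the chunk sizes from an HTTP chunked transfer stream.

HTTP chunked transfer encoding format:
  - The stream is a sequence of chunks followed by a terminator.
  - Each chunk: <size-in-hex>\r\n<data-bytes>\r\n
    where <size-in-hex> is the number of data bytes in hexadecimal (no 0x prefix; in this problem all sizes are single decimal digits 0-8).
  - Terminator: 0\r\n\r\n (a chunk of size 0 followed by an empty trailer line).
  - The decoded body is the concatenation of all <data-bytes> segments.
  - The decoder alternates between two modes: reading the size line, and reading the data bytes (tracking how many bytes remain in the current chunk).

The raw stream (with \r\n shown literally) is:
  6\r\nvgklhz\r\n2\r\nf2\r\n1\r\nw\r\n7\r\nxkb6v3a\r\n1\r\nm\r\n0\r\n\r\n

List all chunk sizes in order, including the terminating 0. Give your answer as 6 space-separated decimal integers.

Chunk 1: stream[0..1]='6' size=0x6=6, data at stream[3..9]='vgklhz' -> body[0..6], body so far='vgklhz'
Chunk 2: stream[11..12]='2' size=0x2=2, data at stream[14..16]='f2' -> body[6..8], body so far='vgklhzf2'
Chunk 3: stream[18..19]='1' size=0x1=1, data at stream[21..22]='w' -> body[8..9], body so far='vgklhzf2w'
Chunk 4: stream[24..25]='7' size=0x7=7, data at stream[27..34]='xkb6v3a' -> body[9..16], body so far='vgklhzf2wxkb6v3a'
Chunk 5: stream[36..37]='1' size=0x1=1, data at stream[39..40]='m' -> body[16..17], body so far='vgklhzf2wxkb6v3am'
Chunk 6: stream[42..43]='0' size=0 (terminator). Final body='vgklhzf2wxkb6v3am' (17 bytes)

Answer: 6 2 1 7 1 0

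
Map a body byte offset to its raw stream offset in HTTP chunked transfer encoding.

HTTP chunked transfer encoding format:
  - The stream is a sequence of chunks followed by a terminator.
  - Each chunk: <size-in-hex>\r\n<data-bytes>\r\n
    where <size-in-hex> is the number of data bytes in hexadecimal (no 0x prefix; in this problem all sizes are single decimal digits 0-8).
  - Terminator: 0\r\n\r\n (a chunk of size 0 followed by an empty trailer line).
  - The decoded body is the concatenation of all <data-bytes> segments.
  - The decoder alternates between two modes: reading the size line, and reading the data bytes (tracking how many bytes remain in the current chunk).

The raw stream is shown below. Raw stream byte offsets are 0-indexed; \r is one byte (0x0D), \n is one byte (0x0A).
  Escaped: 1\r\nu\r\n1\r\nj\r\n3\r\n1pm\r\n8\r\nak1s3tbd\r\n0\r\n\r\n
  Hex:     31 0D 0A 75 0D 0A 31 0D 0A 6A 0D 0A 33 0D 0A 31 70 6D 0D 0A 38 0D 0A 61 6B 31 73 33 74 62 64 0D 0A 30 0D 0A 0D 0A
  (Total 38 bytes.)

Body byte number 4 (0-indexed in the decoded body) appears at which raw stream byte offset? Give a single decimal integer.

Chunk 1: stream[0..1]='1' size=0x1=1, data at stream[3..4]='u' -> body[0..1], body so far='u'
Chunk 2: stream[6..7]='1' size=0x1=1, data at stream[9..10]='j' -> body[1..2], body so far='uj'
Chunk 3: stream[12..13]='3' size=0x3=3, data at stream[15..18]='1pm' -> body[2..5], body so far='uj1pm'
Chunk 4: stream[20..21]='8' size=0x8=8, data at stream[23..31]='ak1s3tbd' -> body[5..13], body so far='uj1pmak1s3tbd'
Chunk 5: stream[33..34]='0' size=0 (terminator). Final body='uj1pmak1s3tbd' (13 bytes)
Body byte 4 at stream offset 17

Answer: 17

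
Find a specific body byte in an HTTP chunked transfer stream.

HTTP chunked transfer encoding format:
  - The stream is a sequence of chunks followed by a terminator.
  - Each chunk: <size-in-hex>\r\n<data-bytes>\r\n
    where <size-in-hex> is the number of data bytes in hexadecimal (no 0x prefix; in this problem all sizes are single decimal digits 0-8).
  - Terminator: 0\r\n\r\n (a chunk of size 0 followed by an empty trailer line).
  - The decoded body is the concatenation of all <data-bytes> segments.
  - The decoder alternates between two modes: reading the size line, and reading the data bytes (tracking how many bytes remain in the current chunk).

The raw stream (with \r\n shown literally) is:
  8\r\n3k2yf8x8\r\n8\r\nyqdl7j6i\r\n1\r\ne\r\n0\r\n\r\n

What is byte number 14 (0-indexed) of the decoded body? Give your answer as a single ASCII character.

Chunk 1: stream[0..1]='8' size=0x8=8, data at stream[3..11]='3k2yf8x8' -> body[0..8], body so far='3k2yf8x8'
Chunk 2: stream[13..14]='8' size=0x8=8, data at stream[16..24]='yqdl7j6i' -> body[8..16], body so far='3k2yf8x8yqdl7j6i'
Chunk 3: stream[26..27]='1' size=0x1=1, data at stream[29..30]='e' -> body[16..17], body so far='3k2yf8x8yqdl7j6ie'
Chunk 4: stream[32..33]='0' size=0 (terminator). Final body='3k2yf8x8yqdl7j6ie' (17 bytes)
Body byte 14 = '6'

Answer: 6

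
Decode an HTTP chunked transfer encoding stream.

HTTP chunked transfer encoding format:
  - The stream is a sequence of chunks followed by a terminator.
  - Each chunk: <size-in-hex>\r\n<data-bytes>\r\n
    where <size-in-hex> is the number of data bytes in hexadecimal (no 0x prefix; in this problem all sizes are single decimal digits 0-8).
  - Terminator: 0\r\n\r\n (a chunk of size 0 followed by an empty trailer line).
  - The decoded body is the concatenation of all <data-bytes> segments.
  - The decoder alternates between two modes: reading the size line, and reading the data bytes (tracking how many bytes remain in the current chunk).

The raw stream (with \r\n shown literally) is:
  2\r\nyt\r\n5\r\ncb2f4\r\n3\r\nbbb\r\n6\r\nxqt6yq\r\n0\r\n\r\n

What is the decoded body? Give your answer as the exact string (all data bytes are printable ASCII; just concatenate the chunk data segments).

Answer: ytcb2f4bbbxqt6yq

Derivation:
Chunk 1: stream[0..1]='2' size=0x2=2, data at stream[3..5]='yt' -> body[0..2], body so far='yt'
Chunk 2: stream[7..8]='5' size=0x5=5, data at stream[10..15]='cb2f4' -> body[2..7], body so far='ytcb2f4'
Chunk 3: stream[17..18]='3' size=0x3=3, data at stream[20..23]='bbb' -> body[7..10], body so far='ytcb2f4bbb'
Chunk 4: stream[25..26]='6' size=0x6=6, data at stream[28..34]='xqt6yq' -> body[10..16], body so far='ytcb2f4bbbxqt6yq'
Chunk 5: stream[36..37]='0' size=0 (terminator). Final body='ytcb2f4bbbxqt6yq' (16 bytes)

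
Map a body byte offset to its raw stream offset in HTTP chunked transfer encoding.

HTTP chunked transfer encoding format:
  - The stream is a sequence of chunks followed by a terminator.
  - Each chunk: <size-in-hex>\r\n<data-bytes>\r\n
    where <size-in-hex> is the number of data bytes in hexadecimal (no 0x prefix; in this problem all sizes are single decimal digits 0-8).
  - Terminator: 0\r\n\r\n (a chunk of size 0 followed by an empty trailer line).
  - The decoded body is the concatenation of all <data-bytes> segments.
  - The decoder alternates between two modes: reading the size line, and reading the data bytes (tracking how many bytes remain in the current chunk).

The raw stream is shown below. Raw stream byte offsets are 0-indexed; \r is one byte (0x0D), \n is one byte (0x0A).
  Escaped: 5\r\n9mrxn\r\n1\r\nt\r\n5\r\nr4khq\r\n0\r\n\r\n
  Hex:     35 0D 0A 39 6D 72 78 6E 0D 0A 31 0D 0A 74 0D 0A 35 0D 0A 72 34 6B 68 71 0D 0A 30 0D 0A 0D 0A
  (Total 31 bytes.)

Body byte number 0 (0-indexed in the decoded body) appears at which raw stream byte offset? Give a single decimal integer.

Chunk 1: stream[0..1]='5' size=0x5=5, data at stream[3..8]='9mrxn' -> body[0..5], body so far='9mrxn'
Chunk 2: stream[10..11]='1' size=0x1=1, data at stream[13..14]='t' -> body[5..6], body so far='9mrxnt'
Chunk 3: stream[16..17]='5' size=0x5=5, data at stream[19..24]='r4khq' -> body[6..11], body so far='9mrxntr4khq'
Chunk 4: stream[26..27]='0' size=0 (terminator). Final body='9mrxntr4khq' (11 bytes)
Body byte 0 at stream offset 3

Answer: 3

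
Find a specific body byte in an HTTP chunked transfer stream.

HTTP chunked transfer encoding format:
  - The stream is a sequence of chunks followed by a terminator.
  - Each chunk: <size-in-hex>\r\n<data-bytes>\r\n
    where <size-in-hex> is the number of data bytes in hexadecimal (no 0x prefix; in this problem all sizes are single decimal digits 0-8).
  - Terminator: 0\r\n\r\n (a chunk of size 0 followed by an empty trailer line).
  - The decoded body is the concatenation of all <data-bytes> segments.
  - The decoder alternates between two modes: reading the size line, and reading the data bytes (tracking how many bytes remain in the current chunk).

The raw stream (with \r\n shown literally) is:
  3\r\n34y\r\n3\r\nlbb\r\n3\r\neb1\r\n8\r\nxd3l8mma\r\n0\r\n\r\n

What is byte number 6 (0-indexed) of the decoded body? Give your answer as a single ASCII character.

Answer: e

Derivation:
Chunk 1: stream[0..1]='3' size=0x3=3, data at stream[3..6]='34y' -> body[0..3], body so far='34y'
Chunk 2: stream[8..9]='3' size=0x3=3, data at stream[11..14]='lbb' -> body[3..6], body so far='34ylbb'
Chunk 3: stream[16..17]='3' size=0x3=3, data at stream[19..22]='eb1' -> body[6..9], body so far='34ylbbeb1'
Chunk 4: stream[24..25]='8' size=0x8=8, data at stream[27..35]='xd3l8mma' -> body[9..17], body so far='34ylbbeb1xd3l8mma'
Chunk 5: stream[37..38]='0' size=0 (terminator). Final body='34ylbbeb1xd3l8mma' (17 bytes)
Body byte 6 = 'e'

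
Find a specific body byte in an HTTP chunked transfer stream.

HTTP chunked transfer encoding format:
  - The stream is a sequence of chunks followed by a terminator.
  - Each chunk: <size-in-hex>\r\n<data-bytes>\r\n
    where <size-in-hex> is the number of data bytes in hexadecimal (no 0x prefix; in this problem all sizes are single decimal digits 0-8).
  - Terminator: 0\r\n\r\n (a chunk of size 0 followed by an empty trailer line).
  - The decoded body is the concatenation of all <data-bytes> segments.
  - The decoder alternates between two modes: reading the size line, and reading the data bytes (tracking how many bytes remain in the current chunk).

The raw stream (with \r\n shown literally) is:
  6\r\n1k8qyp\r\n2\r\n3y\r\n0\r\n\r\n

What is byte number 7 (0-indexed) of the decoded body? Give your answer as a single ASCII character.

Chunk 1: stream[0..1]='6' size=0x6=6, data at stream[3..9]='1k8qyp' -> body[0..6], body so far='1k8qyp'
Chunk 2: stream[11..12]='2' size=0x2=2, data at stream[14..16]='3y' -> body[6..8], body so far='1k8qyp3y'
Chunk 3: stream[18..19]='0' size=0 (terminator). Final body='1k8qyp3y' (8 bytes)
Body byte 7 = 'y'

Answer: y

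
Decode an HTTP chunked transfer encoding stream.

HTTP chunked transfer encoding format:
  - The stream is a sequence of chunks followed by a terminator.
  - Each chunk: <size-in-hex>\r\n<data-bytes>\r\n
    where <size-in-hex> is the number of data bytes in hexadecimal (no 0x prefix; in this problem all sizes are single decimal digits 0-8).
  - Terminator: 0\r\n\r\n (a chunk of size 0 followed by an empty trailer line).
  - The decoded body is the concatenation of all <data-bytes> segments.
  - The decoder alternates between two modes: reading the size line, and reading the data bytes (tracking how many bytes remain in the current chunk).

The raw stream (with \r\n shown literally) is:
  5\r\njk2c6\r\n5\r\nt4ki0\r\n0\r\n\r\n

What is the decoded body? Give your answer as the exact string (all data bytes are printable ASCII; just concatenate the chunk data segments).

Answer: jk2c6t4ki0

Derivation:
Chunk 1: stream[0..1]='5' size=0x5=5, data at stream[3..8]='jk2c6' -> body[0..5], body so far='jk2c6'
Chunk 2: stream[10..11]='5' size=0x5=5, data at stream[13..18]='t4ki0' -> body[5..10], body so far='jk2c6t4ki0'
Chunk 3: stream[20..21]='0' size=0 (terminator). Final body='jk2c6t4ki0' (10 bytes)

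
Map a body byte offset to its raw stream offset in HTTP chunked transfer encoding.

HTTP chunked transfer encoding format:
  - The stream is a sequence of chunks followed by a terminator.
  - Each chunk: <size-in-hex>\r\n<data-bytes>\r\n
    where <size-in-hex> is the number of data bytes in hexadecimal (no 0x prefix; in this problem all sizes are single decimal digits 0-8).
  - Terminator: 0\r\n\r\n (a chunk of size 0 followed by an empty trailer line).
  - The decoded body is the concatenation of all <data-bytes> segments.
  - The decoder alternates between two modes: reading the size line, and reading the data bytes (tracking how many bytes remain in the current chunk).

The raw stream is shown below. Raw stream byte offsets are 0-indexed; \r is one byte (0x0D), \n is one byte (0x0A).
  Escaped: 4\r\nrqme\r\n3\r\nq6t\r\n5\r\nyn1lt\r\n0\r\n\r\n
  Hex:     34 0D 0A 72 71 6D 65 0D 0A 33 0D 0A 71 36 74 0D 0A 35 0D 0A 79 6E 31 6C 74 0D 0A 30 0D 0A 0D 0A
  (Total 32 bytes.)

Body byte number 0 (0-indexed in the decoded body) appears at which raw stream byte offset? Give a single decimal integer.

Chunk 1: stream[0..1]='4' size=0x4=4, data at stream[3..7]='rqme' -> body[0..4], body so far='rqme'
Chunk 2: stream[9..10]='3' size=0x3=3, data at stream[12..15]='q6t' -> body[4..7], body so far='rqmeq6t'
Chunk 3: stream[17..18]='5' size=0x5=5, data at stream[20..25]='yn1lt' -> body[7..12], body so far='rqmeq6tyn1lt'
Chunk 4: stream[27..28]='0' size=0 (terminator). Final body='rqmeq6tyn1lt' (12 bytes)
Body byte 0 at stream offset 3

Answer: 3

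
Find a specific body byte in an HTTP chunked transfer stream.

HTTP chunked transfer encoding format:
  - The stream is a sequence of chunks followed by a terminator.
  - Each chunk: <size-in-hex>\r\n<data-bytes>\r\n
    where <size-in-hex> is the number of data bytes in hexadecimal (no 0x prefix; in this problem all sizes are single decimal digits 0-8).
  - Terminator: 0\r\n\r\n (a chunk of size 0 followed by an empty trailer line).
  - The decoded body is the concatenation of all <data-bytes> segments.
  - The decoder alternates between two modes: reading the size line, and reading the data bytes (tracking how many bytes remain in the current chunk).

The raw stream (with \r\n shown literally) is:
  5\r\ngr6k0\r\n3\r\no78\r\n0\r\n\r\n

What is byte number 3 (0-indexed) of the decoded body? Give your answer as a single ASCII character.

Chunk 1: stream[0..1]='5' size=0x5=5, data at stream[3..8]='gr6k0' -> body[0..5], body so far='gr6k0'
Chunk 2: stream[10..11]='3' size=0x3=3, data at stream[13..16]='o78' -> body[5..8], body so far='gr6k0o78'
Chunk 3: stream[18..19]='0' size=0 (terminator). Final body='gr6k0o78' (8 bytes)
Body byte 3 = 'k'

Answer: k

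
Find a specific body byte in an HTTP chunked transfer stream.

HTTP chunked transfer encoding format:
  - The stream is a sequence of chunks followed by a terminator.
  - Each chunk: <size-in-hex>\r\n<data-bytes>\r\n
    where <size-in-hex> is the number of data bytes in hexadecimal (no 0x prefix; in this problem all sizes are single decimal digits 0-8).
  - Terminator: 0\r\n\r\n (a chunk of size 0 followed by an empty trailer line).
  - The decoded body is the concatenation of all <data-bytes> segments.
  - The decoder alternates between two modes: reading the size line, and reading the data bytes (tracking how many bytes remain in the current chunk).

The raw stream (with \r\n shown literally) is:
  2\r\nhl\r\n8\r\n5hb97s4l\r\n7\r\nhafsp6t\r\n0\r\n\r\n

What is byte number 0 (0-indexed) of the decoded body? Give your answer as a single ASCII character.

Chunk 1: stream[0..1]='2' size=0x2=2, data at stream[3..5]='hl' -> body[0..2], body so far='hl'
Chunk 2: stream[7..8]='8' size=0x8=8, data at stream[10..18]='5hb97s4l' -> body[2..10], body so far='hl5hb97s4l'
Chunk 3: stream[20..21]='7' size=0x7=7, data at stream[23..30]='hafsp6t' -> body[10..17], body so far='hl5hb97s4lhafsp6t'
Chunk 4: stream[32..33]='0' size=0 (terminator). Final body='hl5hb97s4lhafsp6t' (17 bytes)
Body byte 0 = 'h'

Answer: h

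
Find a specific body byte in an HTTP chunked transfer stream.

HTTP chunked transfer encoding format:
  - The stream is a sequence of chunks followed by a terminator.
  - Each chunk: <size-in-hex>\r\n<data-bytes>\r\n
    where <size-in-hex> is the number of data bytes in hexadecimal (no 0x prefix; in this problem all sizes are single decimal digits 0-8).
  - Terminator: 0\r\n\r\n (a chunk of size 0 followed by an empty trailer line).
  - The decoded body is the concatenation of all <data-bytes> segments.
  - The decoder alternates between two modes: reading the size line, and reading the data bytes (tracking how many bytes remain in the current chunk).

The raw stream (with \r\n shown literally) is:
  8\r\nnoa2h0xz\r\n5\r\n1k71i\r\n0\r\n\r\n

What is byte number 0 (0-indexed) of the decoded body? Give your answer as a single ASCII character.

Chunk 1: stream[0..1]='8' size=0x8=8, data at stream[3..11]='noa2h0xz' -> body[0..8], body so far='noa2h0xz'
Chunk 2: stream[13..14]='5' size=0x5=5, data at stream[16..21]='1k71i' -> body[8..13], body so far='noa2h0xz1k71i'
Chunk 3: stream[23..24]='0' size=0 (terminator). Final body='noa2h0xz1k71i' (13 bytes)
Body byte 0 = 'n'

Answer: n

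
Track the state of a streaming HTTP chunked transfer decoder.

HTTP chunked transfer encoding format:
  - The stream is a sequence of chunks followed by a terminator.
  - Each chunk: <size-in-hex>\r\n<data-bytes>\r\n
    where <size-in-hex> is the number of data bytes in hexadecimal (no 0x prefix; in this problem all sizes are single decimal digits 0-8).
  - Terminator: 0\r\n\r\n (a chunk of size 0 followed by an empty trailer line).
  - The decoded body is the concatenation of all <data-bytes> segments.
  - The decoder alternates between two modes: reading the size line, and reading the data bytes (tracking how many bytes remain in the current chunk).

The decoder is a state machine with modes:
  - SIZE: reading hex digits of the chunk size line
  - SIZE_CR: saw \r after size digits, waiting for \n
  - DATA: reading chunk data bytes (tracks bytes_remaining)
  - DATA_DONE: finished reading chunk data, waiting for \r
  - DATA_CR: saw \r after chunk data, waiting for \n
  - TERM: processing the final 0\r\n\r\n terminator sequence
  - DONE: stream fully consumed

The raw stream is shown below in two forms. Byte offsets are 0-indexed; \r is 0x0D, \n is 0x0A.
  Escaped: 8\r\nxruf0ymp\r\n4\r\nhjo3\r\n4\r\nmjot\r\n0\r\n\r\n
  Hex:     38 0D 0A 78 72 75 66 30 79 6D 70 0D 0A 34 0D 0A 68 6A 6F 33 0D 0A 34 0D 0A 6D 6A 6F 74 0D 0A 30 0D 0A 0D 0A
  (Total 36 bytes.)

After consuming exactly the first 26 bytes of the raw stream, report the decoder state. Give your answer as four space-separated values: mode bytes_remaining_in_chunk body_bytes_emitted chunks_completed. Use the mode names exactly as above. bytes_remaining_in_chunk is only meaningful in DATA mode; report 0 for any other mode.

Byte 0 = '8': mode=SIZE remaining=0 emitted=0 chunks_done=0
Byte 1 = 0x0D: mode=SIZE_CR remaining=0 emitted=0 chunks_done=0
Byte 2 = 0x0A: mode=DATA remaining=8 emitted=0 chunks_done=0
Byte 3 = 'x': mode=DATA remaining=7 emitted=1 chunks_done=0
Byte 4 = 'r': mode=DATA remaining=6 emitted=2 chunks_done=0
Byte 5 = 'u': mode=DATA remaining=5 emitted=3 chunks_done=0
Byte 6 = 'f': mode=DATA remaining=4 emitted=4 chunks_done=0
Byte 7 = '0': mode=DATA remaining=3 emitted=5 chunks_done=0
Byte 8 = 'y': mode=DATA remaining=2 emitted=6 chunks_done=0
Byte 9 = 'm': mode=DATA remaining=1 emitted=7 chunks_done=0
Byte 10 = 'p': mode=DATA_DONE remaining=0 emitted=8 chunks_done=0
Byte 11 = 0x0D: mode=DATA_CR remaining=0 emitted=8 chunks_done=0
Byte 12 = 0x0A: mode=SIZE remaining=0 emitted=8 chunks_done=1
Byte 13 = '4': mode=SIZE remaining=0 emitted=8 chunks_done=1
Byte 14 = 0x0D: mode=SIZE_CR remaining=0 emitted=8 chunks_done=1
Byte 15 = 0x0A: mode=DATA remaining=4 emitted=8 chunks_done=1
Byte 16 = 'h': mode=DATA remaining=3 emitted=9 chunks_done=1
Byte 17 = 'j': mode=DATA remaining=2 emitted=10 chunks_done=1
Byte 18 = 'o': mode=DATA remaining=1 emitted=11 chunks_done=1
Byte 19 = '3': mode=DATA_DONE remaining=0 emitted=12 chunks_done=1
Byte 20 = 0x0D: mode=DATA_CR remaining=0 emitted=12 chunks_done=1
Byte 21 = 0x0A: mode=SIZE remaining=0 emitted=12 chunks_done=2
Byte 22 = '4': mode=SIZE remaining=0 emitted=12 chunks_done=2
Byte 23 = 0x0D: mode=SIZE_CR remaining=0 emitted=12 chunks_done=2
Byte 24 = 0x0A: mode=DATA remaining=4 emitted=12 chunks_done=2
Byte 25 = 'm': mode=DATA remaining=3 emitted=13 chunks_done=2

Answer: DATA 3 13 2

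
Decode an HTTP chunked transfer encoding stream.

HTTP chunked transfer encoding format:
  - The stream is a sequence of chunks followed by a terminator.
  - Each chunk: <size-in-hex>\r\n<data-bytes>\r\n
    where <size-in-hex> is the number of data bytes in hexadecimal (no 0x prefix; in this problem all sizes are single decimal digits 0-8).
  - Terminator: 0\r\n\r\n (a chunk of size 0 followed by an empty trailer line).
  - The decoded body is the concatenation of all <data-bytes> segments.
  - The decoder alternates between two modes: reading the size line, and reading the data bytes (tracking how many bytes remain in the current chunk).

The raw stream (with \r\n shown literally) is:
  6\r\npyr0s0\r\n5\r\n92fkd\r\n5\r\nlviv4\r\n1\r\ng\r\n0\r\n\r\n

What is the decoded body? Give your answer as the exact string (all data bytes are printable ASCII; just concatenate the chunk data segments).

Chunk 1: stream[0..1]='6' size=0x6=6, data at stream[3..9]='pyr0s0' -> body[0..6], body so far='pyr0s0'
Chunk 2: stream[11..12]='5' size=0x5=5, data at stream[14..19]='92fkd' -> body[6..11], body so far='pyr0s092fkd'
Chunk 3: stream[21..22]='5' size=0x5=5, data at stream[24..29]='lviv4' -> body[11..16], body so far='pyr0s092fkdlviv4'
Chunk 4: stream[31..32]='1' size=0x1=1, data at stream[34..35]='g' -> body[16..17], body so far='pyr0s092fkdlviv4g'
Chunk 5: stream[37..38]='0' size=0 (terminator). Final body='pyr0s092fkdlviv4g' (17 bytes)

Answer: pyr0s092fkdlviv4g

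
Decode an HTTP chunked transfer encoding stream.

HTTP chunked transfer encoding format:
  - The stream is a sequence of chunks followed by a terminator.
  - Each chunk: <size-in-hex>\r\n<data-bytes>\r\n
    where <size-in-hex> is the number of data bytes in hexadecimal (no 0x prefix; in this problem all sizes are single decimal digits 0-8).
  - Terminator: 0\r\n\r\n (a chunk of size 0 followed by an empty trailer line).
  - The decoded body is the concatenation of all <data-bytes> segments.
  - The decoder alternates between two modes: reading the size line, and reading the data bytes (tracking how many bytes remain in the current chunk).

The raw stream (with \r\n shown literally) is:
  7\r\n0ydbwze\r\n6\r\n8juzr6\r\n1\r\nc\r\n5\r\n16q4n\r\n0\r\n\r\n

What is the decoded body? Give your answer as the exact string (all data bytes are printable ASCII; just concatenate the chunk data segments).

Chunk 1: stream[0..1]='7' size=0x7=7, data at stream[3..10]='0ydbwze' -> body[0..7], body so far='0ydbwze'
Chunk 2: stream[12..13]='6' size=0x6=6, data at stream[15..21]='8juzr6' -> body[7..13], body so far='0ydbwze8juzr6'
Chunk 3: stream[23..24]='1' size=0x1=1, data at stream[26..27]='c' -> body[13..14], body so far='0ydbwze8juzr6c'
Chunk 4: stream[29..30]='5' size=0x5=5, data at stream[32..37]='16q4n' -> body[14..19], body so far='0ydbwze8juzr6c16q4n'
Chunk 5: stream[39..40]='0' size=0 (terminator). Final body='0ydbwze8juzr6c16q4n' (19 bytes)

Answer: 0ydbwze8juzr6c16q4n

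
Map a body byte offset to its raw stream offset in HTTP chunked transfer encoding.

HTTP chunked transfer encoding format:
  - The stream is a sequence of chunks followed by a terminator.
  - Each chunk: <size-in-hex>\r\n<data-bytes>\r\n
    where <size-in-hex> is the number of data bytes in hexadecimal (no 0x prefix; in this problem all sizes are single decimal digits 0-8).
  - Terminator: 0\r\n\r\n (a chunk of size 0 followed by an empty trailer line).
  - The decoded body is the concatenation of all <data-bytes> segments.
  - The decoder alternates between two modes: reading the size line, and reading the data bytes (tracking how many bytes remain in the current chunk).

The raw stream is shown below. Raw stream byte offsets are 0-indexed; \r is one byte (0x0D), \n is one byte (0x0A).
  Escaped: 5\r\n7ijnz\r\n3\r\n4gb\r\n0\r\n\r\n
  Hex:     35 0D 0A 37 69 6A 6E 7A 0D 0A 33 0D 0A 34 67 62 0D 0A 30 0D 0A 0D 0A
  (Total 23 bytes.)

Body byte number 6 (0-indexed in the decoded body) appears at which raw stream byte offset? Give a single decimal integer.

Answer: 14

Derivation:
Chunk 1: stream[0..1]='5' size=0x5=5, data at stream[3..8]='7ijnz' -> body[0..5], body so far='7ijnz'
Chunk 2: stream[10..11]='3' size=0x3=3, data at stream[13..16]='4gb' -> body[5..8], body so far='7ijnz4gb'
Chunk 3: stream[18..19]='0' size=0 (terminator). Final body='7ijnz4gb' (8 bytes)
Body byte 6 at stream offset 14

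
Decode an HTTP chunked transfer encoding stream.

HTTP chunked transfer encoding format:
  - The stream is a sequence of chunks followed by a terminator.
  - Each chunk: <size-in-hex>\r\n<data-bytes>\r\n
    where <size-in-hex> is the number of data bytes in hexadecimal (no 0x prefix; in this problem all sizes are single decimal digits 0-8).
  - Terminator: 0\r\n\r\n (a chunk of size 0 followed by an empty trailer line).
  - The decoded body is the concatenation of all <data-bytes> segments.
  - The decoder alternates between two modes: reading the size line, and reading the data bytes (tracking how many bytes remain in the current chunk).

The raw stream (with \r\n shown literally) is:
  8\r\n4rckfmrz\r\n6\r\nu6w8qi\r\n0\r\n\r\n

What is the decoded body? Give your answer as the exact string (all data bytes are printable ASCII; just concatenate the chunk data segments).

Answer: 4rckfmrzu6w8qi

Derivation:
Chunk 1: stream[0..1]='8' size=0x8=8, data at stream[3..11]='4rckfmrz' -> body[0..8], body so far='4rckfmrz'
Chunk 2: stream[13..14]='6' size=0x6=6, data at stream[16..22]='u6w8qi' -> body[8..14], body so far='4rckfmrzu6w8qi'
Chunk 3: stream[24..25]='0' size=0 (terminator). Final body='4rckfmrzu6w8qi' (14 bytes)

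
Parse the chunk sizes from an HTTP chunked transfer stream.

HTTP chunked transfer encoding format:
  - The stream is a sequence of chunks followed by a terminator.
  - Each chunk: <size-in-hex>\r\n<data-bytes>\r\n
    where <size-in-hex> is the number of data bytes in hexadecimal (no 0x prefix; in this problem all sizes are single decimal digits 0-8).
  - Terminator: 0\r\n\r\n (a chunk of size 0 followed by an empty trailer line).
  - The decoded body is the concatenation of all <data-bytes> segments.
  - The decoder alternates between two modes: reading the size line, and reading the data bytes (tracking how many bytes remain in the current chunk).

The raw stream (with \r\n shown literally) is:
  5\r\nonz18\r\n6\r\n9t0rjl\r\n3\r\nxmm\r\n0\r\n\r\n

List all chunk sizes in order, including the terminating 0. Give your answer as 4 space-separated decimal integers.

Chunk 1: stream[0..1]='5' size=0x5=5, data at stream[3..8]='onz18' -> body[0..5], body so far='onz18'
Chunk 2: stream[10..11]='6' size=0x6=6, data at stream[13..19]='9t0rjl' -> body[5..11], body so far='onz189t0rjl'
Chunk 3: stream[21..22]='3' size=0x3=3, data at stream[24..27]='xmm' -> body[11..14], body so far='onz189t0rjlxmm'
Chunk 4: stream[29..30]='0' size=0 (terminator). Final body='onz189t0rjlxmm' (14 bytes)

Answer: 5 6 3 0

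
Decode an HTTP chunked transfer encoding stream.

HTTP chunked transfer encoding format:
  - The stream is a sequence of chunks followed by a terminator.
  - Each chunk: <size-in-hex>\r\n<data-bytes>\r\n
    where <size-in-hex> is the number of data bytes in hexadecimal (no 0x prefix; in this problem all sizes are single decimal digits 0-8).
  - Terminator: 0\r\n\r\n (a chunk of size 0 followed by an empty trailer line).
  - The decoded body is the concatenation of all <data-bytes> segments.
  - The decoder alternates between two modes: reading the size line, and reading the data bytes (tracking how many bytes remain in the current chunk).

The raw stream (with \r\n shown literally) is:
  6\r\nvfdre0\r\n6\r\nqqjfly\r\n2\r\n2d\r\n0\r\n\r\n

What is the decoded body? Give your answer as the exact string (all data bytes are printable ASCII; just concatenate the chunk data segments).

Chunk 1: stream[0..1]='6' size=0x6=6, data at stream[3..9]='vfdre0' -> body[0..6], body so far='vfdre0'
Chunk 2: stream[11..12]='6' size=0x6=6, data at stream[14..20]='qqjfly' -> body[6..12], body so far='vfdre0qqjfly'
Chunk 3: stream[22..23]='2' size=0x2=2, data at stream[25..27]='2d' -> body[12..14], body so far='vfdre0qqjfly2d'
Chunk 4: stream[29..30]='0' size=0 (terminator). Final body='vfdre0qqjfly2d' (14 bytes)

Answer: vfdre0qqjfly2d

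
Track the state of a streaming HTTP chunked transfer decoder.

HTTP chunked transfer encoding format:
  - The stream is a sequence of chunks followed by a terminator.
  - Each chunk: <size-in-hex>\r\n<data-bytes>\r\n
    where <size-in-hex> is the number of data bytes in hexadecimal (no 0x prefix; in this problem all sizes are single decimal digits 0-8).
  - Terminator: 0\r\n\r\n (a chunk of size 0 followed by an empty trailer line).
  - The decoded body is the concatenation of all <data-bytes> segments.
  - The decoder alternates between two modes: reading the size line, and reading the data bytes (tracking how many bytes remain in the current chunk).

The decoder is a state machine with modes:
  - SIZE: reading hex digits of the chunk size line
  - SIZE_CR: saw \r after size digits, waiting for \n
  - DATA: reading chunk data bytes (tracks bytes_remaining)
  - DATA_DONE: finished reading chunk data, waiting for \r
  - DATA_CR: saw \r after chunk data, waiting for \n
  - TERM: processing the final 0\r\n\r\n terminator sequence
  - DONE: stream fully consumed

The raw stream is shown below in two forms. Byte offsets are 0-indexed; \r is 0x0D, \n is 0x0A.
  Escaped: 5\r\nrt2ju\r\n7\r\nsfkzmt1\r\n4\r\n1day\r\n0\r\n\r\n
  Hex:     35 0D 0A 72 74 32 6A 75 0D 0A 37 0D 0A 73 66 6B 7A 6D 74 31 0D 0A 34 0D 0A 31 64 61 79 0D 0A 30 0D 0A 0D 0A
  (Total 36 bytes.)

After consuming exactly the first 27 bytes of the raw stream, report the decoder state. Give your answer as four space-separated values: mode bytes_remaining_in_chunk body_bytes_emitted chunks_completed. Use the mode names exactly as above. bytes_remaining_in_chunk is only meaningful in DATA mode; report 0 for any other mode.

Answer: DATA 2 14 2

Derivation:
Byte 0 = '5': mode=SIZE remaining=0 emitted=0 chunks_done=0
Byte 1 = 0x0D: mode=SIZE_CR remaining=0 emitted=0 chunks_done=0
Byte 2 = 0x0A: mode=DATA remaining=5 emitted=0 chunks_done=0
Byte 3 = 'r': mode=DATA remaining=4 emitted=1 chunks_done=0
Byte 4 = 't': mode=DATA remaining=3 emitted=2 chunks_done=0
Byte 5 = '2': mode=DATA remaining=2 emitted=3 chunks_done=0
Byte 6 = 'j': mode=DATA remaining=1 emitted=4 chunks_done=0
Byte 7 = 'u': mode=DATA_DONE remaining=0 emitted=5 chunks_done=0
Byte 8 = 0x0D: mode=DATA_CR remaining=0 emitted=5 chunks_done=0
Byte 9 = 0x0A: mode=SIZE remaining=0 emitted=5 chunks_done=1
Byte 10 = '7': mode=SIZE remaining=0 emitted=5 chunks_done=1
Byte 11 = 0x0D: mode=SIZE_CR remaining=0 emitted=5 chunks_done=1
Byte 12 = 0x0A: mode=DATA remaining=7 emitted=5 chunks_done=1
Byte 13 = 's': mode=DATA remaining=6 emitted=6 chunks_done=1
Byte 14 = 'f': mode=DATA remaining=5 emitted=7 chunks_done=1
Byte 15 = 'k': mode=DATA remaining=4 emitted=8 chunks_done=1
Byte 16 = 'z': mode=DATA remaining=3 emitted=9 chunks_done=1
Byte 17 = 'm': mode=DATA remaining=2 emitted=10 chunks_done=1
Byte 18 = 't': mode=DATA remaining=1 emitted=11 chunks_done=1
Byte 19 = '1': mode=DATA_DONE remaining=0 emitted=12 chunks_done=1
Byte 20 = 0x0D: mode=DATA_CR remaining=0 emitted=12 chunks_done=1
Byte 21 = 0x0A: mode=SIZE remaining=0 emitted=12 chunks_done=2
Byte 22 = '4': mode=SIZE remaining=0 emitted=12 chunks_done=2
Byte 23 = 0x0D: mode=SIZE_CR remaining=0 emitted=12 chunks_done=2
Byte 24 = 0x0A: mode=DATA remaining=4 emitted=12 chunks_done=2
Byte 25 = '1': mode=DATA remaining=3 emitted=13 chunks_done=2
Byte 26 = 'd': mode=DATA remaining=2 emitted=14 chunks_done=2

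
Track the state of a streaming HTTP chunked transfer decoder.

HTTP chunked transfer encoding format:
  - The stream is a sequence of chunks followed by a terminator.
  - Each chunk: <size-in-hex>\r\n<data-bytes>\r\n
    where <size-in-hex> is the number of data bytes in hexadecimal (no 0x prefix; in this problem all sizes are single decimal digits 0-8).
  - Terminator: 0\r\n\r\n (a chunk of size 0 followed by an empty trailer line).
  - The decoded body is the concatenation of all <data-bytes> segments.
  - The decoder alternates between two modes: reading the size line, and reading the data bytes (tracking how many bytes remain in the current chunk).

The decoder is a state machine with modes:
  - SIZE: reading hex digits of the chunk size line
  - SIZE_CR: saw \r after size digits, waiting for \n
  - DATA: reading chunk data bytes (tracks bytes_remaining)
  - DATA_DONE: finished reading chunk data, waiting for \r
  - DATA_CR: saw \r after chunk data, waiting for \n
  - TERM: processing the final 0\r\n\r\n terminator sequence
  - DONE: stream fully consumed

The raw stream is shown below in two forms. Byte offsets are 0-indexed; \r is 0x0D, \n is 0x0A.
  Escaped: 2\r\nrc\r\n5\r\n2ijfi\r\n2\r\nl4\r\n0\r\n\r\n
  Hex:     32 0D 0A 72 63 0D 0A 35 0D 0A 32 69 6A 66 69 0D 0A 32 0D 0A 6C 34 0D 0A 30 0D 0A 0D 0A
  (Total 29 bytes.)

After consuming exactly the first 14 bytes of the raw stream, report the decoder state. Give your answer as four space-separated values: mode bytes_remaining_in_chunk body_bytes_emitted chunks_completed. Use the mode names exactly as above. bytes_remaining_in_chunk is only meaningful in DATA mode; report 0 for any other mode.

Byte 0 = '2': mode=SIZE remaining=0 emitted=0 chunks_done=0
Byte 1 = 0x0D: mode=SIZE_CR remaining=0 emitted=0 chunks_done=0
Byte 2 = 0x0A: mode=DATA remaining=2 emitted=0 chunks_done=0
Byte 3 = 'r': mode=DATA remaining=1 emitted=1 chunks_done=0
Byte 4 = 'c': mode=DATA_DONE remaining=0 emitted=2 chunks_done=0
Byte 5 = 0x0D: mode=DATA_CR remaining=0 emitted=2 chunks_done=0
Byte 6 = 0x0A: mode=SIZE remaining=0 emitted=2 chunks_done=1
Byte 7 = '5': mode=SIZE remaining=0 emitted=2 chunks_done=1
Byte 8 = 0x0D: mode=SIZE_CR remaining=0 emitted=2 chunks_done=1
Byte 9 = 0x0A: mode=DATA remaining=5 emitted=2 chunks_done=1
Byte 10 = '2': mode=DATA remaining=4 emitted=3 chunks_done=1
Byte 11 = 'i': mode=DATA remaining=3 emitted=4 chunks_done=1
Byte 12 = 'j': mode=DATA remaining=2 emitted=5 chunks_done=1
Byte 13 = 'f': mode=DATA remaining=1 emitted=6 chunks_done=1

Answer: DATA 1 6 1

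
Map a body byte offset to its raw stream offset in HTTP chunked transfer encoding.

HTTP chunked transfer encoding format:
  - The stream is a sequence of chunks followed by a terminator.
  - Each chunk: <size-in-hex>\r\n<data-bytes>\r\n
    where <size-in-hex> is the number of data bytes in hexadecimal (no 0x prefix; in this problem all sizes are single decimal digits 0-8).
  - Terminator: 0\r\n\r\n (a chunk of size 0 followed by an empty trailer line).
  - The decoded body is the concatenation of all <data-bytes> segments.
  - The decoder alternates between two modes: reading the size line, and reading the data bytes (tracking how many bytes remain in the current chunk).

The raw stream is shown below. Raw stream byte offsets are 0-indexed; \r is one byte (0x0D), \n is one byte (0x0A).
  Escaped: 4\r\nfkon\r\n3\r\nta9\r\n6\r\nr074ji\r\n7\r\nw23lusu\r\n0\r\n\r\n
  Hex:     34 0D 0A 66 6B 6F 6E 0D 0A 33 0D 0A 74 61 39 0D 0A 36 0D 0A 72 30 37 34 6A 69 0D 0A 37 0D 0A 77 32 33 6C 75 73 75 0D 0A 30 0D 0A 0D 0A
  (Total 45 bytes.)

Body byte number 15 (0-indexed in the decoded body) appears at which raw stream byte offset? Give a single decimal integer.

Answer: 33

Derivation:
Chunk 1: stream[0..1]='4' size=0x4=4, data at stream[3..7]='fkon' -> body[0..4], body so far='fkon'
Chunk 2: stream[9..10]='3' size=0x3=3, data at stream[12..15]='ta9' -> body[4..7], body so far='fkonta9'
Chunk 3: stream[17..18]='6' size=0x6=6, data at stream[20..26]='r074ji' -> body[7..13], body so far='fkonta9r074ji'
Chunk 4: stream[28..29]='7' size=0x7=7, data at stream[31..38]='w23lusu' -> body[13..20], body so far='fkonta9r074jiw23lusu'
Chunk 5: stream[40..41]='0' size=0 (terminator). Final body='fkonta9r074jiw23lusu' (20 bytes)
Body byte 15 at stream offset 33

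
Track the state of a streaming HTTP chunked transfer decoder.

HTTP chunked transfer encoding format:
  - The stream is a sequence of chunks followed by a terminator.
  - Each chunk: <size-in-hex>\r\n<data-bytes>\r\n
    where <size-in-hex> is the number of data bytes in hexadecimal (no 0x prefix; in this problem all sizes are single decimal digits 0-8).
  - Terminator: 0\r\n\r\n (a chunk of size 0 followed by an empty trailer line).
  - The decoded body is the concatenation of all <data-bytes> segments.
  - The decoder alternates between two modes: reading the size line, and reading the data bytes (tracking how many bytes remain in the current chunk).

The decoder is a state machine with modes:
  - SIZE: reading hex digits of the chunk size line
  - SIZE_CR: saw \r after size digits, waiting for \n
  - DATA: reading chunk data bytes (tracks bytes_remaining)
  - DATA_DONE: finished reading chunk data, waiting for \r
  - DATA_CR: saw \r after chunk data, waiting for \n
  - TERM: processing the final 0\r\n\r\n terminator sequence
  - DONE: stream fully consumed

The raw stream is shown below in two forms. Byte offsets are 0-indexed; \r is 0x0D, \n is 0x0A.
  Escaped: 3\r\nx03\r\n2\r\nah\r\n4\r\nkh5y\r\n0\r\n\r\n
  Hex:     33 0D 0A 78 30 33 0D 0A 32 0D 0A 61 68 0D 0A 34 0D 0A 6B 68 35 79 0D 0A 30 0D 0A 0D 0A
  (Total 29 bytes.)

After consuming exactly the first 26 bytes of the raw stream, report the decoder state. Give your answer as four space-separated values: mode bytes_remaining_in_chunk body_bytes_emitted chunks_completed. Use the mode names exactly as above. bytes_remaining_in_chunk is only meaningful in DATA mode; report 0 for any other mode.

Answer: SIZE_CR 0 9 3

Derivation:
Byte 0 = '3': mode=SIZE remaining=0 emitted=0 chunks_done=0
Byte 1 = 0x0D: mode=SIZE_CR remaining=0 emitted=0 chunks_done=0
Byte 2 = 0x0A: mode=DATA remaining=3 emitted=0 chunks_done=0
Byte 3 = 'x': mode=DATA remaining=2 emitted=1 chunks_done=0
Byte 4 = '0': mode=DATA remaining=1 emitted=2 chunks_done=0
Byte 5 = '3': mode=DATA_DONE remaining=0 emitted=3 chunks_done=0
Byte 6 = 0x0D: mode=DATA_CR remaining=0 emitted=3 chunks_done=0
Byte 7 = 0x0A: mode=SIZE remaining=0 emitted=3 chunks_done=1
Byte 8 = '2': mode=SIZE remaining=0 emitted=3 chunks_done=1
Byte 9 = 0x0D: mode=SIZE_CR remaining=0 emitted=3 chunks_done=1
Byte 10 = 0x0A: mode=DATA remaining=2 emitted=3 chunks_done=1
Byte 11 = 'a': mode=DATA remaining=1 emitted=4 chunks_done=1
Byte 12 = 'h': mode=DATA_DONE remaining=0 emitted=5 chunks_done=1
Byte 13 = 0x0D: mode=DATA_CR remaining=0 emitted=5 chunks_done=1
Byte 14 = 0x0A: mode=SIZE remaining=0 emitted=5 chunks_done=2
Byte 15 = '4': mode=SIZE remaining=0 emitted=5 chunks_done=2
Byte 16 = 0x0D: mode=SIZE_CR remaining=0 emitted=5 chunks_done=2
Byte 17 = 0x0A: mode=DATA remaining=4 emitted=5 chunks_done=2
Byte 18 = 'k': mode=DATA remaining=3 emitted=6 chunks_done=2
Byte 19 = 'h': mode=DATA remaining=2 emitted=7 chunks_done=2
Byte 20 = '5': mode=DATA remaining=1 emitted=8 chunks_done=2
Byte 21 = 'y': mode=DATA_DONE remaining=0 emitted=9 chunks_done=2
Byte 22 = 0x0D: mode=DATA_CR remaining=0 emitted=9 chunks_done=2
Byte 23 = 0x0A: mode=SIZE remaining=0 emitted=9 chunks_done=3
Byte 24 = '0': mode=SIZE remaining=0 emitted=9 chunks_done=3
Byte 25 = 0x0D: mode=SIZE_CR remaining=0 emitted=9 chunks_done=3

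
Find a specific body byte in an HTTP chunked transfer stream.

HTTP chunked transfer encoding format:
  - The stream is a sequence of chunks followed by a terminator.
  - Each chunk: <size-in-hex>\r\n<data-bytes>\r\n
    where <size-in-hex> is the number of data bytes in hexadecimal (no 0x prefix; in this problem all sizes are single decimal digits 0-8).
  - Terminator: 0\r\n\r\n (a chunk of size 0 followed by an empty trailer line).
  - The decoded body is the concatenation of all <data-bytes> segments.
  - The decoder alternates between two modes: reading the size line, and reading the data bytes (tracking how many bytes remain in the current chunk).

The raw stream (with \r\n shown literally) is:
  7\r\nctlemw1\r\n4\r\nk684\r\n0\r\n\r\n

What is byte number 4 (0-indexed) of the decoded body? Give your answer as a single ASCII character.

Chunk 1: stream[0..1]='7' size=0x7=7, data at stream[3..10]='ctlemw1' -> body[0..7], body so far='ctlemw1'
Chunk 2: stream[12..13]='4' size=0x4=4, data at stream[15..19]='k684' -> body[7..11], body so far='ctlemw1k684'
Chunk 3: stream[21..22]='0' size=0 (terminator). Final body='ctlemw1k684' (11 bytes)
Body byte 4 = 'm'

Answer: m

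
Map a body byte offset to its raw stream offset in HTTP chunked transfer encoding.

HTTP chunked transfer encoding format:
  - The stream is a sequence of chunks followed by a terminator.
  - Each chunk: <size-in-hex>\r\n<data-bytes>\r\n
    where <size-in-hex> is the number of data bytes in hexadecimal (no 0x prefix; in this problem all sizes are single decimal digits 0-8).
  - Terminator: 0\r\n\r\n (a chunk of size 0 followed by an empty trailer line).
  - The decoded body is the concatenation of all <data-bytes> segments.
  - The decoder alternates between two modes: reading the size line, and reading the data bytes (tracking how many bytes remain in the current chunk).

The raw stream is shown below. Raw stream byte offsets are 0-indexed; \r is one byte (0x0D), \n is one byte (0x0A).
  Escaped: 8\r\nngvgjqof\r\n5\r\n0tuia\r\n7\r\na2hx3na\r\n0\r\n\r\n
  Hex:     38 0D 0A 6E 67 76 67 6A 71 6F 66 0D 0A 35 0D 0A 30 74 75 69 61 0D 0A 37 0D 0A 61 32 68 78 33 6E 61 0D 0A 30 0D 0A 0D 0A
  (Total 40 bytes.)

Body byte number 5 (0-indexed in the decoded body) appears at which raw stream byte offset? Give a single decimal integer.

Chunk 1: stream[0..1]='8' size=0x8=8, data at stream[3..11]='ngvgjqof' -> body[0..8], body so far='ngvgjqof'
Chunk 2: stream[13..14]='5' size=0x5=5, data at stream[16..21]='0tuia' -> body[8..13], body so far='ngvgjqof0tuia'
Chunk 3: stream[23..24]='7' size=0x7=7, data at stream[26..33]='a2hx3na' -> body[13..20], body so far='ngvgjqof0tuiaa2hx3na'
Chunk 4: stream[35..36]='0' size=0 (terminator). Final body='ngvgjqof0tuiaa2hx3na' (20 bytes)
Body byte 5 at stream offset 8

Answer: 8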